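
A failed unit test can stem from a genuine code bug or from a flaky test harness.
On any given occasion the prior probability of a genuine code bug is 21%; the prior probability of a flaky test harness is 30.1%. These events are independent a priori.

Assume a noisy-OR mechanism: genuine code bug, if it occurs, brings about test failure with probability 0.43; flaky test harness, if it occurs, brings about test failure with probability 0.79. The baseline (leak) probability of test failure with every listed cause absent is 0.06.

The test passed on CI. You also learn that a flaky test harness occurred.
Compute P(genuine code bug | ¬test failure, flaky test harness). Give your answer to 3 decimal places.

Under noisy-OR, P(test failure | causes) = 1 − (1−0.06)·∏(1−qᵢ) over the active causes.
Numerator (weight on configurations with genuine code bug): 0.112518×0.21 = 0.023629
Denominator P(¬test failure | flaky test harness): 0.1974×0.79 + 0.112518×0.21 = 0.179575
Posterior = 0.023629 / 0.179575 ≈ 0.132

P(genuine code bug | ¬test failure, flaky test harness) ≈ 0.132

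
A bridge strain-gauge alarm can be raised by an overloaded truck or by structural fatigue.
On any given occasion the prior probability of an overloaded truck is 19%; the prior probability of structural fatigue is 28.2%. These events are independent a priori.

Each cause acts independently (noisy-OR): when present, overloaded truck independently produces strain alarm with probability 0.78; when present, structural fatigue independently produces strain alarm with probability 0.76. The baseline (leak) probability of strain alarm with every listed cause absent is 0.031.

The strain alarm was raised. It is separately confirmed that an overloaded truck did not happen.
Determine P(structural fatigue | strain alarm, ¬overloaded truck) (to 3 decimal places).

P(structural fatigue | strain alarm, ¬overloaded truck) ≈ 0.907

Under noisy-OR, P(strain alarm | causes) = 1 − (1−0.031)·∏(1−qᵢ) over the active causes.
Sum P(strain alarm|·) weighted by the priors over both values of structural fatigue:
  P(strain alarm | ¬overloaded truck) = 0.031*0.718 + 0.76744*0.282
        = 0.022258 + 0.216418 = 0.238676
Configurations with structural fatigue contribute 0.216418, so
  P(structural fatigue | strain alarm, ¬overloaded truck) = 0.216418 / 0.238676 ≈ 0.907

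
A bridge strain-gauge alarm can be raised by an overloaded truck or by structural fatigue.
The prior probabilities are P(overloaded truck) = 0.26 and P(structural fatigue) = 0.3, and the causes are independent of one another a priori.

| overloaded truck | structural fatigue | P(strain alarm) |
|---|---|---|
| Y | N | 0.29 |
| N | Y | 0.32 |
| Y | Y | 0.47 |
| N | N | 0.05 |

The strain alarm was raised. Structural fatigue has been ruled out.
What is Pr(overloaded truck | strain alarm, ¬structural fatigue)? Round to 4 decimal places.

Pr(overloaded truck | strain alarm, ¬structural fatigue) ≈ 0.6708

By total probability over both values of overloaded truck:
  P(strain alarm | ¬structural fatigue) = 0.05*0.74 + 0.29*0.26
        = 0.037000 + 0.075400 = 0.112400
Configurations with overloaded truck contribute 0.075400, so
  P(overloaded truck | strain alarm, ¬structural fatigue) = 0.075400 / 0.112400 ≈ 0.6708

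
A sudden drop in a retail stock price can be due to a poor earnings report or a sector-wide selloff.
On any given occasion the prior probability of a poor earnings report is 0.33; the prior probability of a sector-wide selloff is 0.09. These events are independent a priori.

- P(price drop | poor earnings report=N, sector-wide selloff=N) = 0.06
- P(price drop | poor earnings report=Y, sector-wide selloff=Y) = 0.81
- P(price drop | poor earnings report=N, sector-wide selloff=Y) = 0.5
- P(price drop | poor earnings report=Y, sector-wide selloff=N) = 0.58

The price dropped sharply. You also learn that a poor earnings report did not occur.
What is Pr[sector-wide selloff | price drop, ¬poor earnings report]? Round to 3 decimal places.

Pr[sector-wide selloff | price drop, ¬poor earnings report] ≈ 0.452

By total probability over both values of sector-wide selloff:
  P(price drop | ¬poor earnings report) = 0.06×0.91 + 0.5×0.09
        = 0.054600 + 0.045000 = 0.099600
Configurations with sector-wide selloff contribute 0.045000, so
  P(sector-wide selloff | price drop, ¬poor earnings report) = 0.045000 / 0.099600 ≈ 0.452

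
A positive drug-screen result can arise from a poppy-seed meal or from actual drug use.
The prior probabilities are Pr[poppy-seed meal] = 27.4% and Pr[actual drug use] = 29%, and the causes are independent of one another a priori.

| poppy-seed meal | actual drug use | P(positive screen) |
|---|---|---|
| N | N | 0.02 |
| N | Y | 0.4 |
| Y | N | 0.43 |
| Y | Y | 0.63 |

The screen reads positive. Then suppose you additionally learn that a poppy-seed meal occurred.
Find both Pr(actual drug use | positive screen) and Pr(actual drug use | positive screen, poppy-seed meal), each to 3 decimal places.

Pr(actual drug use | positive screen) ≈ 0.588; Pr(actual drug use | positive screen, poppy-seed meal) ≈ 0.374

Weight on actual drug use=true, given the evidence: 0.084216 + 0.050060 = 0.134276
Normalizer over all consistent configurations: 0.02×0.726×0.71 + 0.4×0.726×0.29 + 0.43×0.274×0.71 + 0.63×0.274×0.29 = 0.228237
Posterior = 0.134276 / 0.228237 ≈ 0.588

With the extra evidence:
Weight on actual drug use=true, given the evidence: 0.63*0.29 = 0.182700
Denominator P(positive screen | poppy-seed meal): 0.43*0.71 + 0.63*0.29 = 0.488000
Posterior = 0.182700 / 0.488000 ≈ 0.374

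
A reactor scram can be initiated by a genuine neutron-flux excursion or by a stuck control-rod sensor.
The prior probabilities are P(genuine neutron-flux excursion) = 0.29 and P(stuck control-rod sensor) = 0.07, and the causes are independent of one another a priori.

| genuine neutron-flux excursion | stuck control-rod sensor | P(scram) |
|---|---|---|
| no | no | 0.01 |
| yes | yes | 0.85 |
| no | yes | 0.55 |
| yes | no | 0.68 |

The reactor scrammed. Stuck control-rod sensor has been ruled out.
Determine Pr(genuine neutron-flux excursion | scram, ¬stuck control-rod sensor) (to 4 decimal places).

Pr(genuine neutron-flux excursion | scram, ¬stuck control-rod sensor) ≈ 0.9652

Sum P(scram|·) weighted by the priors over both values of genuine neutron-flux excursion:
  P(scram | ¬stuck control-rod sensor) = 0.01×0.71 + 0.68×0.29
        = 0.007100 + 0.197200 = 0.204300
Configurations with genuine neutron-flux excursion contribute 0.197200, so
  P(genuine neutron-flux excursion | scram, ¬stuck control-rod sensor) = 0.197200 / 0.204300 ≈ 0.9652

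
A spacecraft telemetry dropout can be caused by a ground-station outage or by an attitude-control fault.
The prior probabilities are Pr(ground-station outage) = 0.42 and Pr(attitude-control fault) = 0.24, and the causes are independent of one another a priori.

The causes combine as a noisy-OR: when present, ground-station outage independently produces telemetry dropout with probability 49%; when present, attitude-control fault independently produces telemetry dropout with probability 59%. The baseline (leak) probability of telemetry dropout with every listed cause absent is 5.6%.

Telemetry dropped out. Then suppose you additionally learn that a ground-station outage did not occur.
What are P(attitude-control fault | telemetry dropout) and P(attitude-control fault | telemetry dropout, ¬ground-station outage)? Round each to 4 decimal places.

P(attitude-control fault | telemetry dropout) ≈ 0.4664; P(attitude-control fault | telemetry dropout, ¬ground-station outage) ≈ 0.7756

Under noisy-OR, P(telemetry dropout | causes) = 1 − (1−0.056)·∏(1−qᵢ) over the active causes.
Weight on attitude-control fault=true, given the evidence: 0.085324 + 0.080903 = 0.166227
The normalizing constant is 0.056·0.58·0.76 + 0.61296·0.58·0.24 + 0.51856·0.42·0.76 + 0.80261·0.42·0.24 = 0.356436
Posterior = 0.166227 / 0.356436 ≈ 0.4664

With the extra evidence:
Sum P(telemetry dropout|·) weighted by the priors over both values of attitude-control fault:
  P(telemetry dropout | ¬ground-station outage) = 0.056×0.76 + 0.61296×0.24
        = 0.042560 + 0.147110 = 0.189670
Configurations with attitude-control fault contribute 0.147110, so
  P(attitude-control fault | telemetry dropout, ¬ground-station outage) = 0.147110 / 0.189670 ≈ 0.7756
Ruling out ground-station outage raises the posterior on attitude-control fault — the flip side of explaining away.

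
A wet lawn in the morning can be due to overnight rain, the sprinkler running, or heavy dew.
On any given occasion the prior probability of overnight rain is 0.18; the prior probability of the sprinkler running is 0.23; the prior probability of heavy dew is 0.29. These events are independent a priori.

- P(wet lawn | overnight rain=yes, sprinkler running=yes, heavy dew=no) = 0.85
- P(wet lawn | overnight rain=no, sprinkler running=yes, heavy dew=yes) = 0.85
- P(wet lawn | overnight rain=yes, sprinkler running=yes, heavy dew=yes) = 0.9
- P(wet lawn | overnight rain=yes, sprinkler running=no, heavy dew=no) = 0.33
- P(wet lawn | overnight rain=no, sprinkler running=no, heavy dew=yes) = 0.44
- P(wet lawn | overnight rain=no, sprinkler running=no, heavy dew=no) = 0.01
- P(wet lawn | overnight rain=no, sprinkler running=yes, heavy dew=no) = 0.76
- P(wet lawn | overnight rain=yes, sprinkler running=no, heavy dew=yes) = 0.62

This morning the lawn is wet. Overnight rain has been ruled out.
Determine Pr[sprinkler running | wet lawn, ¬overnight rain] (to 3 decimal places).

Pr[sprinkler running | wet lawn, ¬overnight rain] ≈ 0.635

Enumerate the 4 (sprinkler running, heavy dew) configurations and weight by the priors:
  P(wet lawn | ¬overnight rain) = 0.01·0.77·0.71 + 0.44·0.77·0.29 + 0.76·0.23·0.71 + 0.85·0.23·0.29
        = 0.005467 + 0.098252 + 0.124108 + 0.056695 = 0.284522
The terms with sprinkler running present sum to 0.180803, so
  P(sprinkler running | wet lawn, ¬overnight rain) = 0.180803 / 0.284522 ≈ 0.635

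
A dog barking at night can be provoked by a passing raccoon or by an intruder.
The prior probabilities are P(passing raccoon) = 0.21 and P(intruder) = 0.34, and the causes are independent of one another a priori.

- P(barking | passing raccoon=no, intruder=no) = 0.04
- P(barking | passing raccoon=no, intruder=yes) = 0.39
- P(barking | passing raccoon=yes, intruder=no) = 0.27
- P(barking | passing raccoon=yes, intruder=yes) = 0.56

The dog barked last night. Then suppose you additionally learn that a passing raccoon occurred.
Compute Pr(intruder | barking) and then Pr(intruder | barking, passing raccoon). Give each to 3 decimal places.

Pr(intruder | barking) ≈ 0.713; Pr(intruder | barking, passing raccoon) ≈ 0.517

P(barking) = 0.04*0.79*0.66 + 0.39*0.79*0.34 + 0.27*0.21*0.66 + 0.56*0.21*0.34 = 0.020856 + 0.104754 + 0.037422 + 0.039984 = 0.203016
Restricting to configurations with intruder present: 0.104754 + 0.039984 = 0.144738.
So P(intruder | barking) = 0.144738/0.203016 ≈ 0.713.

Now condition on the additional information:
P(barking | passing raccoon) = 0.27*0.66 + 0.56*0.34 = 0.178200 + 0.190400 = 0.368600
The intruder-present share is 0.56*0.34 = 0.190400.
Hence the posterior is 0.190400/0.368600 ≈ 0.517.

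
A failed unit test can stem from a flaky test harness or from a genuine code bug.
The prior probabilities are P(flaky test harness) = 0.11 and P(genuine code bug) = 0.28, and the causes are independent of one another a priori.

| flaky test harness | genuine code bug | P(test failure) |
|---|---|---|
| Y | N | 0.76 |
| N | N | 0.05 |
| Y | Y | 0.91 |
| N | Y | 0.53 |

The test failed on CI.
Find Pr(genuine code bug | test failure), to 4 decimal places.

Pr(genuine code bug | test failure) ≈ 0.6345

By total probability over the 4 (flaky test harness, genuine code bug) configurations:
  P(test failure) = 0.05×0.89×0.72 + 0.53×0.89×0.28 + 0.76×0.11×0.72 + 0.91×0.11×0.28
        = 0.032040 + 0.132076 + 0.060192 + 0.028028 = 0.252336
Configurations with genuine code bug contribute 0.160104, so
  P(genuine code bug | test failure) = 0.160104 / 0.252336 ≈ 0.6345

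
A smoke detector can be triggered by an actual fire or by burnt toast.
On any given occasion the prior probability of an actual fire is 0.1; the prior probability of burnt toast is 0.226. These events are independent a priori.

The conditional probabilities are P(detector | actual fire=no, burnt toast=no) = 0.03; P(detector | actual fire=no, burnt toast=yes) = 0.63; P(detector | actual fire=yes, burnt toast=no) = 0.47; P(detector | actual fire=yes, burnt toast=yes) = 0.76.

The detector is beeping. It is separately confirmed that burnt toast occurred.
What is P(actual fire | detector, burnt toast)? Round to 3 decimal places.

P(detector | burnt toast) = 0.63×0.9 + 0.76×0.1 = 0.567000 + 0.076000 = 0.643000
Of this, 0.076000 comes from 0.76×0.1 (the actual fire=true cases).
P(actual fire | detector, burnt toast) = 0.076000 / 0.643000 ≈ 0.118

P(actual fire | detector, burnt toast) ≈ 0.118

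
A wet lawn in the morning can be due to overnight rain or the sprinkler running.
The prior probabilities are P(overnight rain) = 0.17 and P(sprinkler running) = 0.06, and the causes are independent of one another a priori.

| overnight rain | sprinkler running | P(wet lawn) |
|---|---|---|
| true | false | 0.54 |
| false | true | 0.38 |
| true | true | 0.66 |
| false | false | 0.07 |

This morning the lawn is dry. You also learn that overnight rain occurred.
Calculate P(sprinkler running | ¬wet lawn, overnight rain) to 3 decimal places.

P(sprinkler running | ¬wet lawn, overnight rain) ≈ 0.045

P(¬wet lawn | overnight rain) = 0.46×0.94 + 0.34×0.06 = 0.432400 + 0.020400 = 0.452800
Restricting to configurations with sprinkler running present: 0.34×0.06 = 0.020400.
So P(sprinkler running | ¬wet lawn, overnight rain) = 0.020400/0.452800 ≈ 0.045.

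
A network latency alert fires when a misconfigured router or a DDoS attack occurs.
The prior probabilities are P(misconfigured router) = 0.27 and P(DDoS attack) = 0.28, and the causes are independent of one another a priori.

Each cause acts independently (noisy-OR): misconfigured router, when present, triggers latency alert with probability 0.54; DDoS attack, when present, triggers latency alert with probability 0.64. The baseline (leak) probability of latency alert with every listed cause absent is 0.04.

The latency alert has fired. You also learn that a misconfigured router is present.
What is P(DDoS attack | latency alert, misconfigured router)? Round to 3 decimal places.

P(DDoS attack | latency alert, misconfigured router) ≈ 0.369

Under noisy-OR, P(latency alert | causes) = 1 − (1−0.04)·∏(1−qᵢ) over the active causes.
Weight on DDoS attack=true, given the evidence: 0.841024×0.28 = 0.235487
Normalizer over all consistent configurations: 0.5584×0.72 + 0.841024×0.28 = 0.637535
Posterior = 0.235487 / 0.637535 ≈ 0.369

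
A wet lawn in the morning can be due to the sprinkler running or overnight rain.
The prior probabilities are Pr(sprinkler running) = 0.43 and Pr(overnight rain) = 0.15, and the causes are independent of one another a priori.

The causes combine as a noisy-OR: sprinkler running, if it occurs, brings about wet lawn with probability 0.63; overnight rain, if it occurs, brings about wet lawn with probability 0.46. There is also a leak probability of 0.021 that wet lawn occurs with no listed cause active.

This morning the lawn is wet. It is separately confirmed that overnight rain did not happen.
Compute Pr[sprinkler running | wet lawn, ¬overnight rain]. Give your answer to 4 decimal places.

Under noisy-OR, P(wet lawn | causes) = 1 − (1−0.021)·∏(1−qᵢ) over the active causes.
Weight on sprinkler running=true, given the evidence: 0.63777·0.43 = 0.274241
The normalizing constant is 0.021·0.57 + 0.63777·0.43 = 0.286211
Posterior = 0.274241 / 0.286211 ≈ 0.9582

Pr[sprinkler running | wet lawn, ¬overnight rain] ≈ 0.9582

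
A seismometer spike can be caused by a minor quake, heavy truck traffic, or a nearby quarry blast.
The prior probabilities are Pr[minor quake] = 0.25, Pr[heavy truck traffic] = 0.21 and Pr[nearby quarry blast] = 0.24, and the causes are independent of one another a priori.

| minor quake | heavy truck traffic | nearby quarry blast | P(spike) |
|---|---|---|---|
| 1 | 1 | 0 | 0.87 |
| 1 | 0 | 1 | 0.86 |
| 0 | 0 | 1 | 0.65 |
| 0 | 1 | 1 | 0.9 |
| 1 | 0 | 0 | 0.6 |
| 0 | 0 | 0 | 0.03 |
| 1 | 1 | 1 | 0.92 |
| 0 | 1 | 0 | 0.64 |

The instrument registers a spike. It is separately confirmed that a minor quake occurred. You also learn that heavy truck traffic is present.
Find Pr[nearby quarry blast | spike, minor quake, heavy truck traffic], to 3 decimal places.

Pr[nearby quarry blast | spike, minor quake, heavy truck traffic] ≈ 0.250

P(spike | minor quake, heavy truck traffic) = 0.87*0.76 + 0.92*0.24 = 0.661200 + 0.220800 = 0.882000
Of this, 0.220800 comes from 0.92*0.24 (the nearby quarry blast=true cases).
Hence the posterior is 0.220800/0.882000 ≈ 0.250.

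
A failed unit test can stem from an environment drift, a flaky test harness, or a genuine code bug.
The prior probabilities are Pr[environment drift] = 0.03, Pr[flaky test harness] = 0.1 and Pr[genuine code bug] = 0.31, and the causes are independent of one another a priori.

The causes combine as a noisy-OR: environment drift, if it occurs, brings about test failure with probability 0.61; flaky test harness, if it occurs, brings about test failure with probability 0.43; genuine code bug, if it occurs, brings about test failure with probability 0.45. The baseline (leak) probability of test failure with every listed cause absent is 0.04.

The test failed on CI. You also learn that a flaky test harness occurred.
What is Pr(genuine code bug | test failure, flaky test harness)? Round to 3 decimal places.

Under noisy-OR, P(test failure | causes) = 1 − (1−0.04)·∏(1−qᵢ) over the active causes.
P(test failure | flaky test harness) = 0.4528×0.97×0.69 + 0.69904×0.97×0.31 + 0.786592×0.03×0.69 + 0.882626×0.03×0.31 = 0.303059 + 0.210201 + 0.016282 + 0.008208 = 0.537750
Of this, 0.218409 comes from 0.210201 + 0.008208 (the genuine code bug=true cases).
P(genuine code bug | test failure, flaky test harness) = 0.218409 / 0.537750 ≈ 0.406

Pr(genuine code bug | test failure, flaky test harness) ≈ 0.406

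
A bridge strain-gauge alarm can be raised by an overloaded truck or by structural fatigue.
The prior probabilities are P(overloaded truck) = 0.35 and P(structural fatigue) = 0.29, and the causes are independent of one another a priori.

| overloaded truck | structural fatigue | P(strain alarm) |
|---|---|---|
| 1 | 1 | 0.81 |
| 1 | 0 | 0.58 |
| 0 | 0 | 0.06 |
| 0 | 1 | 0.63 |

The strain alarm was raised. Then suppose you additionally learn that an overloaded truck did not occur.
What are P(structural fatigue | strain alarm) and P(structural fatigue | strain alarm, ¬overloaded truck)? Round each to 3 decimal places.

P(structural fatigue | strain alarm) ≈ 0.539; P(structural fatigue | strain alarm, ¬overloaded truck) ≈ 0.811

Numerator (weight on configurations with structural fatigue): 0.118755 + 0.082215 = 0.200970
The normalizing constant is 0.06×0.65×0.71 + 0.63×0.65×0.29 + 0.58×0.35×0.71 + 0.81×0.35×0.29 = 0.372790
Posterior = 0.200970 / 0.372790 ≈ 0.539

Now also conditioning on overloaded truck≠true:
P(strain alarm | ¬overloaded truck) = 0.06*0.71 + 0.63*0.29 = 0.042600 + 0.182700 = 0.225300
The structural fatigue-present share is 0.63*0.29 = 0.182700.
Hence the posterior is 0.182700/0.225300 ≈ 0.811.
With overloaded truck excluded, structural fatigue must carry more of the explanatory weight for the strain alarm.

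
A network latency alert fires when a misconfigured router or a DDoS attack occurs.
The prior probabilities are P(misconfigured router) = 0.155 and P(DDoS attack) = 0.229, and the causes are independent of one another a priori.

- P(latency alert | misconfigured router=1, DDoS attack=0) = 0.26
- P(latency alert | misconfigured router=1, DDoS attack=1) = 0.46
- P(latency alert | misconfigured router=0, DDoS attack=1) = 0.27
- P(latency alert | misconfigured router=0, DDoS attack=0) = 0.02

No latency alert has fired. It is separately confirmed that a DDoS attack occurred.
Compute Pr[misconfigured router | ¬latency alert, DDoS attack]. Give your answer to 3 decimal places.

P(¬latency alert | DDoS attack) = 0.73*0.845 + 0.54*0.155 = 0.616850 + 0.083700 = 0.700550
Restricting to configurations with misconfigured router present: 0.54*0.155 = 0.083700.
So P(misconfigured router | ¬latency alert, DDoS attack) = 0.083700/0.700550 ≈ 0.119.

Pr[misconfigured router | ¬latency alert, DDoS attack] ≈ 0.119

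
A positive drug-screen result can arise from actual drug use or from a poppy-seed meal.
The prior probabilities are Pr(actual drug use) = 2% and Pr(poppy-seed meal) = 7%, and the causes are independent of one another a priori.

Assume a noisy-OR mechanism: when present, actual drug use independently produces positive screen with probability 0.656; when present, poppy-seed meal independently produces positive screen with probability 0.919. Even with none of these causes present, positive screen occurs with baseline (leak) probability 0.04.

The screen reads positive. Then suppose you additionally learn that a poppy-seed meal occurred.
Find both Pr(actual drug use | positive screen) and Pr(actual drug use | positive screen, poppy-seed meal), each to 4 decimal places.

Under noisy-OR, P(positive screen | causes) = 1 − (1−0.04)·∏(1−qᵢ) over the active causes.
Enumerate the 4 (actual drug use, poppy-seed meal) configurations and weight by the priors:
  P(positive screen) = 0.04×0.98×0.93 + 0.92224×0.98×0.07 + 0.66976×0.02×0.93 + 0.973251×0.02×0.07
        = 0.036456 + 0.063266 + 0.012458 + 0.001363 = 0.113543
Keeping only the actual drug use-present terms gives 0.013821, so
  P(actual drug use | positive screen) = 0.013821 / 0.113543 ≈ 0.1217

Now condition on the additional information:
Numerator (weight on configurations with actual drug use): 0.973251*0.02 = 0.019465
Normalizer over all consistent configurations: 0.92224*0.98 + 0.973251*0.02 = 0.923260
P(actual drug use | positive screen, poppy-seed meal) = 0.019465/0.923260 ≈ 0.0211

Pr(actual drug use | positive screen) ≈ 0.1217; Pr(actual drug use | positive screen, poppy-seed meal) ≈ 0.0211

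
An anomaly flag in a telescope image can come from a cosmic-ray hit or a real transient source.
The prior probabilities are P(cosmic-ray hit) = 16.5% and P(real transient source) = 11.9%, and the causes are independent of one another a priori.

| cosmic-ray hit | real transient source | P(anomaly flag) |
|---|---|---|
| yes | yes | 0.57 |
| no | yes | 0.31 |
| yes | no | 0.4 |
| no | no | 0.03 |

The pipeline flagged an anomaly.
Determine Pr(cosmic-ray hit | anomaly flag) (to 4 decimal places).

Weight on cosmic-ray hit=true, given the evidence: 0.058146 + 0.011192 = 0.069338
Denominator P(anomaly flag): 0.03×0.835×0.881 + 0.31×0.835×0.119 + 0.4×0.165×0.881 + 0.57×0.165×0.119 = 0.122210
Posterior = 0.069338 / 0.122210 ≈ 0.5674

Pr(cosmic-ray hit | anomaly flag) ≈ 0.5674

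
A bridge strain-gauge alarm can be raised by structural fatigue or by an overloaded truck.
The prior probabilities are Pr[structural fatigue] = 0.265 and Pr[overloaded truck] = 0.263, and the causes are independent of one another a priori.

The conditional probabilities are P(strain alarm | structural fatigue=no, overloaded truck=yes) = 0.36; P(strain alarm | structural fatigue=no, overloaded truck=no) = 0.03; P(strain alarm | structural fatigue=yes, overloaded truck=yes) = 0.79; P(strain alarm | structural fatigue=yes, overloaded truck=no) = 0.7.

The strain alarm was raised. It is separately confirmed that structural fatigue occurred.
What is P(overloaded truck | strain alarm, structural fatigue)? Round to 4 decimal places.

P(overloaded truck | strain alarm, structural fatigue) ≈ 0.2871

P(strain alarm | structural fatigue) = 0.7×0.737 + 0.79×0.263 = 0.515900 + 0.207770 = 0.723670
Restricting to configurations with overloaded truck present: 0.79×0.263 = 0.207770.
P(overloaded truck | strain alarm, structural fatigue) = 0.207770 / 0.723670 ≈ 0.2871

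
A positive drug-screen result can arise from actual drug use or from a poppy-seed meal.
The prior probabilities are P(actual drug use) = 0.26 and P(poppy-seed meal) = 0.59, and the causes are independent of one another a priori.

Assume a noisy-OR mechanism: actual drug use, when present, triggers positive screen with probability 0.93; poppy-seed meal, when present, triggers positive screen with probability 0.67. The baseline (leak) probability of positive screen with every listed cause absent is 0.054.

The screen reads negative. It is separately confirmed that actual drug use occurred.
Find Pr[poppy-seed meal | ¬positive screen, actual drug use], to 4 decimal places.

Under noisy-OR, P(positive screen | causes) = 1 − (1−0.054)·∏(1−qᵢ) over the active causes.
Weight on poppy-seed meal=true, given the evidence: 0.021853×0.59 = 0.012893
Denominator P(¬positive screen | actual drug use): 0.06622×0.41 + 0.021853×0.59 = 0.040043
P(poppy-seed meal | ¬positive screen, actual drug use) = 0.012893/0.040043 ≈ 0.3220

Pr[poppy-seed meal | ¬positive screen, actual drug use] ≈ 0.3220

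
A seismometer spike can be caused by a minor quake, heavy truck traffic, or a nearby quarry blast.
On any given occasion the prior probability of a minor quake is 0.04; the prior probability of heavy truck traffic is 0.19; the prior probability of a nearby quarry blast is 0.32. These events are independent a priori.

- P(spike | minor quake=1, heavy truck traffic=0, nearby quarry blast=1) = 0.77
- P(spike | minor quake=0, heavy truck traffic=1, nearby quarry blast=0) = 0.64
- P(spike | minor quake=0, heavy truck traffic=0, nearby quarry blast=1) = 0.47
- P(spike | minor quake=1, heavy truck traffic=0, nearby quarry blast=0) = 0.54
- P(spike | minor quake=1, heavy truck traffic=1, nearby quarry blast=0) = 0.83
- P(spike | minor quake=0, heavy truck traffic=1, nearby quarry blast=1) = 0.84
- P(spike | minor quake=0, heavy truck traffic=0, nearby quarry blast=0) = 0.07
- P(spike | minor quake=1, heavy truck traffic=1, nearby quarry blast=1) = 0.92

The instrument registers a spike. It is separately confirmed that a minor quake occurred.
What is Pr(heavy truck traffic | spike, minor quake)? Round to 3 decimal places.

P(spike | minor quake) = 0.54*0.81*0.68 + 0.77*0.81*0.32 + 0.83*0.19*0.68 + 0.92*0.19*0.32 = 0.297432 + 0.199584 + 0.107236 + 0.055936 = 0.660188
The heavy truck traffic-present share is 0.107236 + 0.055936 = 0.163172.
P(heavy truck traffic | spike, minor quake) = 0.163172 / 0.660188 ≈ 0.247

Pr(heavy truck traffic | spike, minor quake) ≈ 0.247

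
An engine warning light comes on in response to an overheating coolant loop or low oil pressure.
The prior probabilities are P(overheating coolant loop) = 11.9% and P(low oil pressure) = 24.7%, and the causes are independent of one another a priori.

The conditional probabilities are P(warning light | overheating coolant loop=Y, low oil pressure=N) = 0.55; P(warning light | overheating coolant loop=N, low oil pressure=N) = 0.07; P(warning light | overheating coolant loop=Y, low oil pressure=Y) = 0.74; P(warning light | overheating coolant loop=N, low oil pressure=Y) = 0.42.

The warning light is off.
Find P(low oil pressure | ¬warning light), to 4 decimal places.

P(¬warning light) = 0.93·0.881·0.753 + 0.58·0.881·0.247 + 0.45·0.119·0.753 + 0.26·0.119·0.247 = 0.616955 + 0.126212 + 0.040323 + 0.007642 = 0.791132
Restricting to configurations with low oil pressure present: 0.126212 + 0.007642 = 0.133854.
So P(low oil pressure | ¬warning light) = 0.133854/0.791132 ≈ 0.1692.

P(low oil pressure | ¬warning light) ≈ 0.1692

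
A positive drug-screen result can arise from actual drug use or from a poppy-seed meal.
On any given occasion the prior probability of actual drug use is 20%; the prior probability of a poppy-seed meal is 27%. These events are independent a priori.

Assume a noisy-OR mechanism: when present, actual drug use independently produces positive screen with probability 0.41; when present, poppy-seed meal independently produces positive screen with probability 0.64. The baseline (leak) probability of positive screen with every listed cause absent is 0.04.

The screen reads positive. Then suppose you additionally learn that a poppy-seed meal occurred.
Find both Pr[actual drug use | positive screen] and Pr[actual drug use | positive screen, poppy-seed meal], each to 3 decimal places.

Under noisy-OR, P(positive screen | causes) = 1 − (1−0.04)·∏(1−qᵢ) over the active causes.
P(positive screen) = 0.04*0.8*0.73 + 0.6544*0.8*0.27 + 0.4336*0.2*0.73 + 0.796096*0.2*0.27 = 0.023360 + 0.141350 + 0.063306 + 0.042989 = 0.271005
Restricting to configurations with actual drug use present: 0.063306 + 0.042989 = 0.106295.
Hence the posterior is 0.106295/0.271005 ≈ 0.392.

With the extra evidence:
Weight on actual drug use=true, given the evidence: 0.796096·0.2 = 0.159219
Denominator P(positive screen | poppy-seed meal): 0.6544·0.8 + 0.796096·0.2 = 0.682739
Posterior = 0.159219 / 0.682739 ≈ 0.233
Conditioning on poppy-seed meal lowers the posterior on actual drug use: the classic explaining-away effect in a common-effect structure.

Pr[actual drug use | positive screen] ≈ 0.392; Pr[actual drug use | positive screen, poppy-seed meal] ≈ 0.233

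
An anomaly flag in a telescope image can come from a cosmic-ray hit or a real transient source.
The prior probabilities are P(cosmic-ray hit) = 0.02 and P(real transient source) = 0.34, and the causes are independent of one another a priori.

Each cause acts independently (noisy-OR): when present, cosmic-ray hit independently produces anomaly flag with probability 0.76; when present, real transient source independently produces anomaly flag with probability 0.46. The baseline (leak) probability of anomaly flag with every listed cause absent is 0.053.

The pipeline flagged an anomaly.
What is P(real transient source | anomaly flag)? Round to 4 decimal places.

Under noisy-OR, P(anomaly flag | causes) = 1 − (1−0.053)·∏(1−qᵢ) over the active causes.
P(anomaly flag) = 0.053*0.98*0.66 + 0.48862*0.98*0.34 + 0.77272*0.02*0.66 + 0.877269*0.02*0.34 = 0.034280 + 0.162808 + 0.010200 + 0.005965 = 0.213253
Of this, 0.168773 comes from 0.162808 + 0.005965 (the real transient source=true cases).
Hence the posterior is 0.168773/0.213253 ≈ 0.7914.

P(real transient source | anomaly flag) ≈ 0.7914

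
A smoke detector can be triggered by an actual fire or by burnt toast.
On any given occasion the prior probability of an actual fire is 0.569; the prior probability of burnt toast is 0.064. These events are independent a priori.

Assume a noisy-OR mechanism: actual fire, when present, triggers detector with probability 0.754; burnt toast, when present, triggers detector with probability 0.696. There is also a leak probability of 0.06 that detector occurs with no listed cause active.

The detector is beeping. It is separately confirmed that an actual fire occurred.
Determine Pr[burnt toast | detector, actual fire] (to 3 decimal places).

Pr[burnt toast | detector, actual fire] ≈ 0.076

Under noisy-OR, P(detector | causes) = 1 − (1−0.06)·∏(1−qᵢ) over the active causes.
Weight on burnt toast=true, given the evidence: 0.929703×0.064 = 0.059501
The normalizing constant is 0.76876×0.936 + 0.929703×0.064 = 0.779060
Posterior = 0.059501 / 0.779060 ≈ 0.076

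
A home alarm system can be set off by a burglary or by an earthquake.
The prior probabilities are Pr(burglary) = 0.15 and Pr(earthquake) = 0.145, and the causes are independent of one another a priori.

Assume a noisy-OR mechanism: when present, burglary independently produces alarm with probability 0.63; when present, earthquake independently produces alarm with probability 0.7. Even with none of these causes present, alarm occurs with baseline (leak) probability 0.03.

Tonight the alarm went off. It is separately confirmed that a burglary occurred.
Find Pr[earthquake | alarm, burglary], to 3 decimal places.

Pr[earthquake | alarm, burglary] ≈ 0.191

Under noisy-OR, P(alarm | causes) = 1 − (1−0.03)·∏(1−qᵢ) over the active causes.
P(alarm | burglary) = 0.6411·0.855 + 0.89233·0.145 = 0.548141 + 0.129388 = 0.677529
Of this, 0.129388 comes from 0.89233·0.145 (the earthquake=true cases).
Hence the posterior is 0.129388/0.677529 ≈ 0.191.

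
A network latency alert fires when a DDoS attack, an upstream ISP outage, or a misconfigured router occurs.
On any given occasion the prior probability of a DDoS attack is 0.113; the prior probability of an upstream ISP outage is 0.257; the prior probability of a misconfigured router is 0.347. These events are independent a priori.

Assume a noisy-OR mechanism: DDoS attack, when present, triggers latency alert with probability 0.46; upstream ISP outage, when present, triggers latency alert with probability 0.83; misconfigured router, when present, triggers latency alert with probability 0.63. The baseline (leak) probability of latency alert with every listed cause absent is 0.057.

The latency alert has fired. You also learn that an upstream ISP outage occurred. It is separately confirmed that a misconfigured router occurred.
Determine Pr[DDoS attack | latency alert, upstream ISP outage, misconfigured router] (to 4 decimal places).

Pr[DDoS attack | latency alert, upstream ISP outage, misconfigured router] ≈ 0.1159

Under noisy-OR, P(latency alert | causes) = 1 − (1−0.057)·∏(1−qᵢ) over the active causes.
Weight on DDoS attack=true, given the evidence: 0.96797×0.113 = 0.109381
The normalizing constant is 0.940685×0.887 + 0.96797×0.113 = 0.943769
P(DDoS attack | latency alert, upstream ISP outage, misconfigured router) = 0.109381/0.943769 ≈ 0.1159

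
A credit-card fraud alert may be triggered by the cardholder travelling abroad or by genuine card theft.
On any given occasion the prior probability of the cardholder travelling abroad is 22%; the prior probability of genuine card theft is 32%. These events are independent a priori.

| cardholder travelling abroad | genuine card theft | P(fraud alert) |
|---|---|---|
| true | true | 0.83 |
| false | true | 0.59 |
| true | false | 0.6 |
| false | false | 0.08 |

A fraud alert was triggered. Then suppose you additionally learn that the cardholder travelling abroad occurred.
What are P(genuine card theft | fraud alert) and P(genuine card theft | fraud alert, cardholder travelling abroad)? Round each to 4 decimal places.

P(genuine card theft | fraud alert) ≈ 0.6088; P(genuine card theft | fraud alert, cardholder travelling abroad) ≈ 0.3943

For the numerator, keep only genuine card theft=true terms: 0.147264 + 0.058432 = 0.205696
Normalizer over all consistent configurations: 0.08*0.78*0.68 + 0.59*0.78*0.32 + 0.6*0.22*0.68 + 0.83*0.22*0.32 = 0.337888
Posterior = 0.205696 / 0.337888 ≈ 0.6088

Now also conditioning on cardholder travelling abroad=true:
P(fraud alert | cardholder travelling abroad) = 0.6×0.68 + 0.83×0.32 = 0.408000 + 0.265600 = 0.673600
Restricting to configurations with genuine card theft present: 0.83×0.32 = 0.265600.
P(genuine card theft | fraud alert, cardholder travelling abroad) = 0.265600 / 0.673600 ≈ 0.3943
This is intercausal reasoning (explaining away): once cardholder travelling abroad accounts for the fraud alert, genuine card theft becomes less likely.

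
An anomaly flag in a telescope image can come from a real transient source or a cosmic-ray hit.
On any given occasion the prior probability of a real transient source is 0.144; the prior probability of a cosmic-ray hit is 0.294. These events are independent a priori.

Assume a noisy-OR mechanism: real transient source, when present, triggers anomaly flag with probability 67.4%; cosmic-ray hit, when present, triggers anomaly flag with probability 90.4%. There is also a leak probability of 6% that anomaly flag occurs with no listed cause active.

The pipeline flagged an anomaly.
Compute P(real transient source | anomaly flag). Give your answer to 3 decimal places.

P(real transient source | anomaly flag) ≈ 0.296

Under noisy-OR, P(anomaly flag | causes) = 1 − (1−0.06)·∏(1−qᵢ) over the active causes.
By total probability over the 4 (real transient source, cosmic-ray hit) configurations:
  P(anomaly flag) = 0.06×0.856×0.706 + 0.90976×0.856×0.294 + 0.69356×0.144×0.706 + 0.970582×0.144×0.294
        = 0.036260 + 0.228954 + 0.070510 + 0.041091 = 0.376815
Keeping only the real transient source-present terms gives 0.111601, so
  P(real transient source | anomaly flag) = 0.111601 / 0.376815 ≈ 0.296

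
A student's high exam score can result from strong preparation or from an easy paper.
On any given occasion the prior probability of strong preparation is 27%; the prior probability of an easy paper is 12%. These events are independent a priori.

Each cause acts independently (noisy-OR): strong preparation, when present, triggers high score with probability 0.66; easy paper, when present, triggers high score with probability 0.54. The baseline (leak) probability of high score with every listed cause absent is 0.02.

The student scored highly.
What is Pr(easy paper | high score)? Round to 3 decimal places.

Under noisy-OR, P(high score | causes) = 1 − (1−0.02)·∏(1−qᵢ) over the active causes.
By total probability over the 4 (strong preparation, easy paper) configurations:
  P(high score) = 0.02×0.73×0.88 + 0.5492×0.73×0.12 + 0.6668×0.27×0.88 + 0.846728×0.27×0.12
        = 0.012848 + 0.048110 + 0.158432 + 0.027434 = 0.246824
Configurations with easy paper contribute 0.075544, so
  P(easy paper | high score) = 0.075544 / 0.246824 ≈ 0.306

Pr(easy paper | high score) ≈ 0.306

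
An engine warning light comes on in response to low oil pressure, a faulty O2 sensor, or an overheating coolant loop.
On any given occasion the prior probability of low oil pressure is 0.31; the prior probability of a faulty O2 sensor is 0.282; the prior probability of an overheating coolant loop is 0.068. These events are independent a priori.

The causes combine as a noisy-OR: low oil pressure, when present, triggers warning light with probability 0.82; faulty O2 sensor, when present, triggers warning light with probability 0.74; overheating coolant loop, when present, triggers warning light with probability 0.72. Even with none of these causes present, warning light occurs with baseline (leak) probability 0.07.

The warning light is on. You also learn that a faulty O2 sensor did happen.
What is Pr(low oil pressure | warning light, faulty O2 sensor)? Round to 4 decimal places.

Under noisy-OR, P(warning light | causes) = 1 − (1−0.07)·∏(1−qᵢ) over the active causes.
P(warning light | faulty O2 sensor) = 0.7582×0.69×0.932 + 0.932296×0.69×0.068 + 0.956476×0.31×0.932 + 0.987813×0.31×0.068 = 0.487583 + 0.043743 + 0.276345 + 0.020823 = 0.828494
Restricting to configurations with low oil pressure present: 0.276345 + 0.020823 = 0.297168.
P(low oil pressure | warning light, faulty O2 sensor) = 0.297168 / 0.828494 ≈ 0.3587

Pr(low oil pressure | warning light, faulty O2 sensor) ≈ 0.3587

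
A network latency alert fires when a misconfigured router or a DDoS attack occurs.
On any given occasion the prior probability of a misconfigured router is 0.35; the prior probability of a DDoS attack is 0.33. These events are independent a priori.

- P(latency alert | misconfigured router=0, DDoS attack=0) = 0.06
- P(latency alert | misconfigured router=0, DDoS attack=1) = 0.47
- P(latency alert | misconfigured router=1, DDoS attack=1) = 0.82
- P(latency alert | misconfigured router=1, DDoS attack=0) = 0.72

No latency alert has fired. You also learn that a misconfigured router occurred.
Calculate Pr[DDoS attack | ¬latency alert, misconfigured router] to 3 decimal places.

By total probability over both values of DDoS attack:
  P(¬latency alert | misconfigured router) = 0.28×0.67 + 0.18×0.33
        = 0.187600 + 0.059400 = 0.247000
Keeping only the DDoS attack-present terms gives 0.059400, so
  P(DDoS attack | ¬latency alert, misconfigured router) = 0.059400 / 0.247000 ≈ 0.240

Pr[DDoS attack | ¬latency alert, misconfigured router] ≈ 0.240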